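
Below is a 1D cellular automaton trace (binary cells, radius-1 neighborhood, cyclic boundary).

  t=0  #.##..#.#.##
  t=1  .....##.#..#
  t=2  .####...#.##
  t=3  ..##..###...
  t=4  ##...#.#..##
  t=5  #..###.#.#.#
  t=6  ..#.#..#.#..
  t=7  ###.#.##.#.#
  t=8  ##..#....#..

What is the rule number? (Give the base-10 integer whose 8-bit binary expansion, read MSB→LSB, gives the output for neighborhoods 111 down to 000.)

  ### -> #   bit 7 = 1  t=0,i=11
  ##. -> .   bit 6 = 0  t=0,i=0
  #.# -> .   bit 5 = 0  t=0,i=1
  #.. -> .   bit 4 = 0  t=0,i=4
  .## -> .   bit 3 = 0  t=0,i=2
  .#. -> #   bit 2 = 1  t=0,i=6
  ..# -> #   bit 1 = 1  t=0,i=5
  ... -> #   bit 0 = 1  t=1,i=1
  bits 10000111 = 135

135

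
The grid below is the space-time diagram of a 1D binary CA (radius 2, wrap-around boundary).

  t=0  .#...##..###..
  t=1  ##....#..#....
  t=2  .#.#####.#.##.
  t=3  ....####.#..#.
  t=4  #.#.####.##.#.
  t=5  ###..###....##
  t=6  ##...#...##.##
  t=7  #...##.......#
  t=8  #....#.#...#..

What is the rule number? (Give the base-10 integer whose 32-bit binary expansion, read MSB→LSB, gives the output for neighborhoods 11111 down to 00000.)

3761346198

  ##### -> #   bit 31 = 1  t=2,i=5
  ####. -> #   bit 30 = 1  t=2,i=6
  ###.# -> #   bit 29 = 1  t=2,i=7
  ###.. -> .   bit 28 = 0  t=0,i=11
  ##.## -> .   bit 27 = 0  t=4,i=8
  ##.#. -> .   bit 26 = 0  t=2,i=8
  ##..# -> .   bit 25 = 0  t=0,i=7
  ##... -> .   bit 24 = 0  t=0,i=12
  #.### -> .   bit 23 = 0  t=2,i=3
  #.##. -> .   bit 22 = 0  t=2,i=11
  #.#.# -> #   bit 21 = 1  t=2,i=9
  #.#.. -> #   bit 20 = 1  t=3,i=9
  #..## -> .   bit 19 = 0  t=0,i=8
  #..#. -> .   bit 18 = 0  t=1,i=8
  #...# -> .   bit 17 = 0  t=0,i=3
  #.... -> #   bit 16 = 1  t=1,i=3
  .#### -> #   bit 15 = 1  t=2,i=4
  .###. -> .   bit 14 = 0  t=0,i=10
  .##.# -> .   bit 13 = 0  t=4,i=10
  .##.. -> #   bit 12 = 1  t=0,i=6
  .#.## -> .   bit 11 = 0  t=2,i=2
  .#.#. -> #   bit 10 = 1  t=4,i=1
  .#..# -> #   bit 9 = 1  t=1,i=7
  .#... -> .   bit 8 = 0  t=0,i=2
  ..### -> #   bit 7 = 1  t=0,i=9
  ..##. -> .   bit 6 = 0  t=0,i=5
  ..#.# -> .   bit 5 = 0  t=2,i=1
  ..#.. -> #   bit 4 = 1  t=0,i=1
  ...## -> .   bit 3 = 0  t=0,i=4
  ...#. -> #   bit 2 = 1  t=0,i=0
  ....# -> #   bit 1 = 1  t=1,i=4
  ..... -> .   bit 0 = 0  t=3,i=1
  bits 11100000001100011001011010010110 = 3761346198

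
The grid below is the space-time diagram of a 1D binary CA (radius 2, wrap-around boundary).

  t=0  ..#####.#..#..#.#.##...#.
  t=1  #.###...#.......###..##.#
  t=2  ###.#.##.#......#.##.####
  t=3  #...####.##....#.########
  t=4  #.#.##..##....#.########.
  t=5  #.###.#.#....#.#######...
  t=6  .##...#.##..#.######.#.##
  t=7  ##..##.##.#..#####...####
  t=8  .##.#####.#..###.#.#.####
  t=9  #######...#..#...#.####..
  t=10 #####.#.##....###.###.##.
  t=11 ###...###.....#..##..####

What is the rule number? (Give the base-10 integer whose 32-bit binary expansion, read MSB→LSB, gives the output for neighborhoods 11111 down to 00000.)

  nb #####: next=#  (t=0,i=4, bit31=1)
  nb ####.: next=.  (t=0,i=5, bit30=0)
  nb ###.#: next=.  (t=0,i=6, bit29=0)
  nb ###..: next=#  (t=1,i=4, bit28=1)
  nb ##.##: next=#  (t=1,i=1, bit27=1)
  nb ##.#.: next=.  (t=0,i=7, bit26=0)
  nb ##..#: next=#  (t=1,i=19, bit25=1)
  nb ##...: next=.  (t=0,i=20, bit24=0)
  nb #.###: next=#  (t=1,i=2, bit23=1)
  nb #.##.: next=#  (t=0,i=18, bit22=1)
  nb #.#.#: next=#  (t=0,i=16, bit21=1)
  nb #.#..: next=#  (t=0,i=8, bit20=1)
  nb #..##: next=.  (t=1,i=20, bit19=0)
  nb #..#.: next=.  (t=0,i=10, bit18=0)
  nb #...#: next=#  (t=0,i=0, bit17=1)
  nb #....: next=.  (t=1,i=10, bit16=0)
  nb .####: next=#  (t=0,i=3, bit15=1)
  nb .###.: next=.  (t=1,i=3, bit14=0)
  nb .##.#: next=#  (t=1,i=0, bit13=1)
  nb .##..: next=.  (t=0,i=19, bit12=0)
  nb .#.##: next=#  (t=0,i=17, bit11=1)
  nb .#.#.: next=.  (t=0,i=15, bit10=0)
  nb .#..#: next=.  (t=0,i=9, bit9=0)
  nb .#...: next=#  (t=0,i=24, bit8=1)
  nb ..###: next=#  (t=0,i=2, bit7=1)
  nb ..##.: next=#  (t=1,i=21, bit6=1)
  nb ..#.#: next=.  (t=0,i=14, bit5=0)
  nb ..#..: next=.  (t=0,i=11, bit4=0)
  nb ...##: next=.  (t=0,i=1, bit3=0)
  nb ...#.: next=#  (t=0,i=22, bit2=1)
  nb ....#: next=.  (t=1,i=14, bit1=0)
  nb .....: next=.  (t=1,i=11, bit0=0)
  bits 10011010111100101010100111000100 = 2599594436

2599594436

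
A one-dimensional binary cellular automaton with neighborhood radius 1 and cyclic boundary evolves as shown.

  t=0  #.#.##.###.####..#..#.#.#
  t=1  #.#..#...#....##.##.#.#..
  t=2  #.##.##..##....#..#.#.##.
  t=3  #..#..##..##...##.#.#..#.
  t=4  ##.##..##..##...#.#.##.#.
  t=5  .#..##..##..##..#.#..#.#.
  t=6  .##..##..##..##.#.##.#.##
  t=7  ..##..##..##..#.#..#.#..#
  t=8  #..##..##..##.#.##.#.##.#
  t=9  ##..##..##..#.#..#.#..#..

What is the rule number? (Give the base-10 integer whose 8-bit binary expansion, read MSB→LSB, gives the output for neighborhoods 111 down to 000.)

84

  ### -> .   bit 7 = 0  t=0,i=8
  ##. -> #   bit 6 = 1  t=0,i=0
  #.# -> .   bit 5 = 0  t=0,i=1
  #.. -> #   bit 4 = 1  t=0,i=15
  .## -> .   bit 3 = 0  t=0,i=4
  .#. -> #   bit 2 = 1  t=0,i=2
  ..# -> .   bit 1 = 0  t=0,i=16
  ... -> .   bit 0 = 0  t=1,i=7
  bits 01010100 = 84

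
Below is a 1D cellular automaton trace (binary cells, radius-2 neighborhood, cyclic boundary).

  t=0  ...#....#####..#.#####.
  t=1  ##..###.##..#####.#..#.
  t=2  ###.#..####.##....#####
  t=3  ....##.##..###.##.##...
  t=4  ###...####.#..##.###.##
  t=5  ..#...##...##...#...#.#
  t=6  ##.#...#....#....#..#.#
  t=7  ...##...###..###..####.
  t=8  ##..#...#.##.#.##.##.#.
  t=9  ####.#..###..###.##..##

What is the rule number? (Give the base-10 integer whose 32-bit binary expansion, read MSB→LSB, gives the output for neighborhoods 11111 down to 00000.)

  ##### -> .   bit 31 = 0  t=0,i=10
  ####. -> .   bit 30 = 0  t=0,i=11
  ###.# -> .   bit 29 = 0  t=1,i=6
  ###.. -> #   bit 28 = 1  t=0,i=12
  ##.## -> #   bit 27 = 1  t=1,i=7
  ##.#. -> .   bit 26 = 0  t=1,i=17
  ##..# -> #   bit 25 = 1  t=0,i=13
  ##... -> .   bit 24 = 0  t=0,i=22
  #.### -> .   bit 23 = 0  t=0,i=17
  #.##. -> #   bit 22 = 1  t=1,i=0
  #.#.# -> #   bit 21 = 1  t=8,i=13
  #.#.. -> #   bit 20 = 1  t=1,i=18
  #..## -> .   bit 19 = 0  t=1,i=3
  #..#. -> #   bit 18 = 1  t=0,i=14
  #...# -> .   bit 17 = 0  t=4,i=4
  #.... -> #   bit 16 = 1  t=0,i=0
  .#### -> #   bit 15 = 1  t=0,i=9
  .###. -> .   bit 14 = 0  t=1,i=5
  .##.# -> .   bit 13 = 0  t=3,i=5
  .##.. -> #   bit 12 = 1  t=1,i=1
  .#.## -> #   bit 11 = 1  t=0,i=16
  .#.#. -> .   bit 10 = 0  t=5,i=21
  .#..# -> #   bit 9 = 1  t=1,i=19
  .#... -> #   bit 8 = 1  t=0,i=4
  ..### -> #   bit 7 = 1  t=0,i=8
  ..##. -> .   bit 6 = 0  t=3,i=4
  ..#.# -> #   bit 5 = 1  t=0,i=15
  ..#.. -> .   bit 4 = 0  t=0,i=3
  ...## -> .   bit 3 = 0  t=0,i=7
  ...#. -> .   bit 2 = 0  t=0,i=2
  ....# -> #   bit 1 = 1  t=0,i=1
  ..... -> #   bit 0 = 1  t=3,i=0
  bits 00011010011101011001101110100011 = 443915171

443915171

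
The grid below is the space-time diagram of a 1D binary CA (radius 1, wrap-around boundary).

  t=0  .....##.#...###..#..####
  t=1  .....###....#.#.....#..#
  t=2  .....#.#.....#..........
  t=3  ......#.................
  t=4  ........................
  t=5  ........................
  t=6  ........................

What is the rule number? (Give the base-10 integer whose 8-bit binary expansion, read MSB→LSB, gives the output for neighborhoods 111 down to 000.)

  ### -> .   bit 7 = 0  t=0,i=13
  ##. -> #   bit 6 = 1  t=0,i=6
  #.# -> #   bit 5 = 1  t=0,i=7
  #.. -> .   bit 4 = 0  t=0,i=0
  .## -> #   bit 3 = 1  t=0,i=5
  .#. -> .   bit 2 = 0  t=0,i=8
  ..# -> .   bit 1 = 0  t=0,i=4
  ... -> .   bit 0 = 0  t=0,i=1
  bits 01101000 = 104

104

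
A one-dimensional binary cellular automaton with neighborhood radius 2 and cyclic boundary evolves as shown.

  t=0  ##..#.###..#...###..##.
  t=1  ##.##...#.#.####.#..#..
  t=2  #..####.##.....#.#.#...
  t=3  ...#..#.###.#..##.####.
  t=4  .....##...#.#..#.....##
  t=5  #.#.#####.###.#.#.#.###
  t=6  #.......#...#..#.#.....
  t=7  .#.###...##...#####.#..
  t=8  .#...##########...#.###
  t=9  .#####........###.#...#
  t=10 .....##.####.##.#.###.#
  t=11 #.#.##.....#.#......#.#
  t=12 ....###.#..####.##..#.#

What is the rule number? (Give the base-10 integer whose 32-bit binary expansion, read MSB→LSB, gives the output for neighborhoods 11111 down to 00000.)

827725289

  ##### -> .   bit 31 = 0  t=5,i=6
  ####. -> .   bit 30 = 0  t=1,i=14
  ###.# -> #   bit 29 = 1  t=1,i=15
  ###.. -> #   bit 28 = 1  t=0,i=8
  ##.## -> .   bit 27 = 0  t=0,i=22
  ##.#. -> .   bit 26 = 0  t=1,i=16
  ##..# -> .   bit 25 = 0  t=0,i=2
  ##... -> #   bit 24 = 1  t=1,i=5
  #.### -> .   bit 23 = 0  t=0,i=6
  #.##. -> #   bit 22 = 1  t=0,i=0
  #.#.# -> .   bit 21 = 0  t=1,i=10
  #.#.. -> #   bit 20 = 1  t=1,i=17
  #..## -> .   bit 19 = 0  t=0,i=19
  #..#. -> #   bit 18 = 1  t=0,i=3
  #...# -> #   bit 17 = 1  t=0,i=13
  #.... -> .   bit 16 = 0  t=2,i=11
  .#### -> .   bit 15 = 0  t=1,i=13
  .###. -> .   bit 14 = 0  t=0,i=7
  .##.# -> .   bit 13 = 0  t=0,i=21
  .##.. -> #   bit 12 = 1  t=0,i=1
  .#.## -> .   bit 11 = 0  t=0,i=5
  .#.#. -> #   bit 10 = 1  t=1,i=9
  .#..# -> .   bit 9 = 0  t=1,i=18
  .#... -> #   bit 8 = 1  t=0,i=12
  ..### -> #   bit 7 = 1  t=0,i=15
  ..##. -> #   bit 6 = 1  t=0,i=20
  ..#.# -> #   bit 5 = 1  t=0,i=4
  ..#.. -> .   bit 4 = 0  t=0,i=11
  ...## -> #   bit 3 = 1  t=0,i=14
  ...#. -> .   bit 2 = 0  t=1,i=7
  ....# -> .   bit 1 = 0  t=2,i=13
  ..... -> #   bit 0 = 1  t=2,i=12
  bits 00110001010101100001010111101001 = 827725289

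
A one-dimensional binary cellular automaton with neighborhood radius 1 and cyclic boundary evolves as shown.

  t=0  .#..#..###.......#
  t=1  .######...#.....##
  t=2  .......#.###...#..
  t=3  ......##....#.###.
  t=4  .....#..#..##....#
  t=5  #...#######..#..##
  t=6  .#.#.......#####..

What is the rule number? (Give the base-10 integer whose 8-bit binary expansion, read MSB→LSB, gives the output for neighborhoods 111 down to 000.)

22

  ###|.  b7=0 t=0,i=8
  ##.|.  b6=0 t=0,i=9
  #.#|.  b5=0 t=0,i=0
  #..|#  b4=1 t=0,i=2
  .##|.  b3=0 t=0,i=7
  .#.|#  b2=1 t=0,i=1
  ..#|#  b1=1 t=0,i=3
  ...|.  b0=0 t=0,i=11
  bits 00010110 = 22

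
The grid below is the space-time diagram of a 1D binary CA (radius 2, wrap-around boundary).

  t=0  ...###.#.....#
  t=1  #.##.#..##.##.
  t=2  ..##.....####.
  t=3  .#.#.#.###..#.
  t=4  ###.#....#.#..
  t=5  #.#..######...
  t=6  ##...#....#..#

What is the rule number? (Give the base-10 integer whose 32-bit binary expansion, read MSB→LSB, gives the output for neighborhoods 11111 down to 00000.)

944059822

  ##### -> .   bit 31 = 0  t=5,i=7
  ####. -> .   bit 30 = 0  t=2,i=11
  ###.# -> #   bit 29 = 1  t=0,i=5
  ###.. -> #   bit 28 = 1  t=2,i=12
  ##.## -> #   bit 27 = 1  t=1,i=10
  ##.#. -> .   bit 26 = 0  t=0,i=6
  ##..# -> .   bit 25 = 0  t=3,i=10
  ##... -> .   bit 24 = 0  t=2,i=4
  #.### -> .   bit 23 = 0  t=3,i=7
  #.##. -> #   bit 22 = 1  t=1,i=2
  #.#.# -> .   bit 21 = 0  t=1,i=0
  #.#.. -> .   bit 20 = 0  t=0,i=7
  #..## -> .   bit 19 = 0  t=1,i=7
  #..#. -> #   bit 18 = 1  t=3,i=0
  #...# -> .   bit 17 = 0  t=0,i=1
  #.... -> #   bit 16 = 1  t=0,i=9
  .#### -> .   bit 15 = 0  t=2,i=10
  .###. -> .   bit 14 = 0  t=0,i=4
  .##.# -> #   bit 13 = 1  t=1,i=3
  .##.. -> #   bit 12 = 1  t=2,i=3
  .#.## -> .   bit 11 = 0  t=1,i=1
  .#.#. -> #   bit 10 = 1  t=3,i=2
  .#..# -> .   bit 9 = 0  t=1,i=6
  .#... -> #   bit 8 = 1  t=0,i=0
  ..### -> #   bit 7 = 1  t=0,i=3
  ..##. -> .   bit 6 = 0  t=1,i=8
  ..#.# -> #   bit 5 = 1  t=3,i=1
  ..#.. -> .   bit 4 = 0  t=0,i=13
  ...## -> #   bit 3 = 1  t=0,i=2
  ...#. -> #   bit 2 = 1  t=0,i=12
  ....# -> #   bit 1 = 1  t=0,i=11
  ..... -> .   bit 0 = 0  t=0,i=10
  bits 00111000010001010011010110101110 = 944059822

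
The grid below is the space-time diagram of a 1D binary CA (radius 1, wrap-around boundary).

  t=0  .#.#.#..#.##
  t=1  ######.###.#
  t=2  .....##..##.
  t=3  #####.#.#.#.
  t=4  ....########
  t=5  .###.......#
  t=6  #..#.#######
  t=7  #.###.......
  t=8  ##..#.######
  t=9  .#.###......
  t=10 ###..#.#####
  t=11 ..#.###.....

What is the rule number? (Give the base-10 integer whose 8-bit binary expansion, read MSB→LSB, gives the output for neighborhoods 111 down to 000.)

  ###|.  b7=0 t=1,i=0
  ##.|#  b6=1 t=0,i=11
  #.#|#  b5=1 t=0,i=0
  #..|.  b4=0 t=0,i=6
  .##|.  b3=0 t=0,i=10
  .#.|#  b2=1 t=0,i=1
  ..#|#  b1=1 t=0,i=7
  ...|#  b0=1 t=2,i=0
  bits 01100111 = 103

103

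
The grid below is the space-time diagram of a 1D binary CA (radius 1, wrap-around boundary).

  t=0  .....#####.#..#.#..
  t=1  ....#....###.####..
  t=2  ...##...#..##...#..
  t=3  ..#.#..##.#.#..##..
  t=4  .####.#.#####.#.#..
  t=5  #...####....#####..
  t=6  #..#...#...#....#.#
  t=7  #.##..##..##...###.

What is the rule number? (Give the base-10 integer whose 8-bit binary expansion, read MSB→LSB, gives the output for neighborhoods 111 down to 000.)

102

  ###|.  b7=0 t=0,i=6
  ##.|#  b6=1 t=0,i=9
  #.#|#  b5=1 t=0,i=10
  #..|.  b4=0 t=0,i=12
  .##|.  b3=0 t=0,i=5
  .#.|#  b2=1 t=0,i=11
  ..#|#  b1=1 t=0,i=4
  ...|.  b0=0 t=0,i=0
  bits 01100110 = 102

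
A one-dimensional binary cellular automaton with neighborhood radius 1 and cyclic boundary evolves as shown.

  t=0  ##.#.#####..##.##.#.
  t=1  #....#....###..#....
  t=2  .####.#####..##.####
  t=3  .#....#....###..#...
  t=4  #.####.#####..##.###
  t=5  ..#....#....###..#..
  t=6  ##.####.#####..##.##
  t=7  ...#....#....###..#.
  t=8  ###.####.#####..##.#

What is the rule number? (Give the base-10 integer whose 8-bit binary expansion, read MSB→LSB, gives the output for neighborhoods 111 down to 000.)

  ### -> .   bit 7 = 0  t=0,i=6
  ##. -> .   bit 6 = 0  t=0,i=1
  #.# -> .   bit 5 = 0  t=0,i=2
  #.. -> #   bit 4 = 1  t=0,i=10
  .## -> #   bit 3 = 1  t=0,i=0
  .#. -> .   bit 2 = 0  t=0,i=3
  ..# -> #   bit 1 = 1  t=0,i=11
  ... -> #   bit 0 = 1  t=1,i=2
  bits 00011011 = 27

27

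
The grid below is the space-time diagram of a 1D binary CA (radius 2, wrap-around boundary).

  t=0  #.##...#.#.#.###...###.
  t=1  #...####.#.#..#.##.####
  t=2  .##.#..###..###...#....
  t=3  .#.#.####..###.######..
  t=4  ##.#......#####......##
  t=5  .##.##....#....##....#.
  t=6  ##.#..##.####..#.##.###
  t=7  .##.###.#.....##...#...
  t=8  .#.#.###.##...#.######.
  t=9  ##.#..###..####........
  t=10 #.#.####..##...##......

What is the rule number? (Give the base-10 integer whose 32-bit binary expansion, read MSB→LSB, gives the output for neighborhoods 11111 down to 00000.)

  ##### -> .   bit 31 = 0  t=1,i=21
  ####. -> .   bit 30 = 0  t=1,i=6
  ###.# -> #   bit 29 = 1  t=0,i=21
  ###.. -> .   bit 28 = 0  t=0,i=15
  ##.## -> #   bit 27 = 1  t=1,i=18
  ##.#. -> #   bit 26 = 1  t=0,i=22
  ##..# -> .   bit 25 = 0  t=2,i=10
  ##... -> #   bit 24 = 1  t=0,i=4
  #.### -> .   bit 23 = 0  t=0,i=13
  #.##. -> .   bit 22 = 0  t=0,i=2
  #.#.# -> #   bit 21 = 1  t=0,i=0
  #.#.. -> .   bit 20 = 0  t=1,i=11
  #..## -> #   bit 19 = 1  t=2,i=6
  #..#. -> #   bit 18 = 1  t=1,i=13
  #...# -> #   bit 17 = 1  t=0,i=5
  #.... -> #   bit 16 = 1  t=2,i=20
  .#### -> .   bit 15 = 0  t=1,i=5
  .###. -> #   bit 14 = 1  t=0,i=14
  .##.# -> .   bit 13 = 0  t=1,i=17
  .##.. -> .   bit 12 = 0  t=0,i=3
  .#.## -> .   bit 11 = 0  t=0,i=1
  .#.#. -> .   bit 10 = 0  t=0,i=8
  .#..# -> #   bit 9 = 1  t=1,i=12
  .#... -> #   bit 8 = 1  t=2,i=19
  ..### -> #   bit 7 = 1  t=0,i=19
  ..##. -> #   bit 6 = 1  t=2,i=1
  ..#.# -> #   bit 5 = 1  t=0,i=7
  ..#.. -> #   bit 4 = 1  t=2,i=18
  ...## -> .   bit 3 = 0  t=0,i=18
  ...#. -> #   bit 2 = 1  t=0,i=6
  ....# -> .   bit 1 = 0  t=2,i=22
  ..... -> .   bit 0 = 0  t=2,i=21
  bits 00101101001011110100001111110100 = 758072308

758072308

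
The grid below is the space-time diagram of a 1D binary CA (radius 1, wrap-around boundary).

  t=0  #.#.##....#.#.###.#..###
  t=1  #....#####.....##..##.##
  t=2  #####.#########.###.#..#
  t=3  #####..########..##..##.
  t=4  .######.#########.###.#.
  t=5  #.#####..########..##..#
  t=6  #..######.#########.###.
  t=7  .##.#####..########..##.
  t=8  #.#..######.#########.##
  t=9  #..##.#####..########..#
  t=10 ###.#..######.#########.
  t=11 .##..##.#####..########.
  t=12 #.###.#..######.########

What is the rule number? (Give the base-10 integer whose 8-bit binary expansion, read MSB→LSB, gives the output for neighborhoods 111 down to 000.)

  ### -> #   bit 7 = 1  t=0,i=15
  ##. -> #   bit 6 = 1  t=0,i=0
  #.# -> .   bit 5 = 0  t=0,i=1
  #.. -> #   bit 4 = 1  t=0,i=6
  .## -> .   bit 3 = 0  t=0,i=4
  .#. -> .   bit 2 = 0  t=0,i=2
  ..# -> #   bit 1 = 1  t=0,i=9
  ... -> #   bit 0 = 1  t=0,i=7
  bits 11010011 = 211

211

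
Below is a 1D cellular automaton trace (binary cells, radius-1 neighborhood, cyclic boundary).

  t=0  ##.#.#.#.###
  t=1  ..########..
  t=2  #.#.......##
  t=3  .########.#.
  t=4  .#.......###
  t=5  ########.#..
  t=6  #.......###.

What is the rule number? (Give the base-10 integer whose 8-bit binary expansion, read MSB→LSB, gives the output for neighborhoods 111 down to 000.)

61

  ### -> .   bit 7 = 0  t=0,i=0
  ##. -> .   bit 6 = 0  t=0,i=1
  #.# -> #   bit 5 = 1  t=0,i=2
  #.. -> #   bit 4 = 1  t=1,i=10
  .## -> #   bit 3 = 1  t=0,i=9
  .#. -> #   bit 2 = 1  t=0,i=3
  ..# -> .   bit 1 = 0  t=1,i=1
  ... -> #   bit 0 = 1  t=1,i=0
  bits 00111101 = 61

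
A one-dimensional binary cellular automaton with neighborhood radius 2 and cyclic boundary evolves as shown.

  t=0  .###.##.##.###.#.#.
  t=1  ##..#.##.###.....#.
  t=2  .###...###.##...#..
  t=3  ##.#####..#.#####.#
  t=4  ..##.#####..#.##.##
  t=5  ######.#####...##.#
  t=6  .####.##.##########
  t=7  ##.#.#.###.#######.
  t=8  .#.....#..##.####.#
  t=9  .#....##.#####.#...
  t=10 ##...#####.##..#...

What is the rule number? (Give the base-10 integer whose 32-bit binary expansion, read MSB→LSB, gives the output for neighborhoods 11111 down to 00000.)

  [31] ##### => #  t=3,i=5
  [30] ####. => #  t=3,i=6
  [29] ###.# => .  t=0,i=3
  [28] ###.. => #  t=1,i=11
  [27] ##.## => #  t=0,i=4
  [26] ##.#. => .  t=0,i=14
  [25] ##..# => #  t=1,i=2
  [24] ##... => #  t=1,i=12
  [23] #.### => #  t=0,i=11
  [22] #.##. => .  t=0,i=5
  [21] #.#.# => .  t=0,i=15
  [20] #.#.. => #  t=0,i=17
  [19] #..## => #  t=0,i=0
  [18] #..#. => #  t=1,i=3
  [17] #...# => #  t=2,i=5
  [16] #.... => .  t=1,i=13
  [15] .#### => .  t=3,i=4
  [14] .###. => .  t=0,i=2
  [13] .##.# => #  t=0,i=6
  [12] .##.. => #  t=1,i=1
  [11] .#.## => .  t=1,i=5
  [10] .#.#. => .  t=0,i=16
  [9] .#..# => .  t=0,i=18
  [8] .#... => .  t=2,i=17
  [7] ..### => #  t=0,i=1
  [6] ..##. => #  t=4,i=2
  [5] ..#.# => .  t=1,i=4
  [4] ..#.. => #  t=2,i=16
  [3] ...## => #  t=2,i=0
  [2] ...#. => #  t=1,i=16
  [1] ....# => .  t=1,i=15
  [0] ..... => .  t=1,i=14
  bits 11011011100111100011000011011100 = 3684577500

3684577500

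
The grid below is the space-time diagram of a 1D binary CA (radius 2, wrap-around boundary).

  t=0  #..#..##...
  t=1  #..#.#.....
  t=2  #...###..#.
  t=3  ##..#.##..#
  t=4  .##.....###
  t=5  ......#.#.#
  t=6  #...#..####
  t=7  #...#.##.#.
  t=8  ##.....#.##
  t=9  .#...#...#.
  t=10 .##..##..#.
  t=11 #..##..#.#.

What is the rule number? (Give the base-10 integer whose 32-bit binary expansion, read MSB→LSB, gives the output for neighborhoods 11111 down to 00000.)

  #####|#  b31=1 t=6,i=9
  ####.|.  b30=0 t=6,i=10
  ###.#|#  b29=1 t=4,i=10
  ###..|#  b28=1 t=2,i=6
  ##.##|.  b27=0 t=4,i=0
  ##.#.|.  b26=0 t=7,i=8
  ##..#|#  b25=1 t=2,i=7
  ##...|.  b24=0 t=0,i=8
  #.###|#  b23=1 t=8,i=9
  #.##.|.  b22=0 t=3,i=6
  #.#.#|#  b21=1 t=5,i=8
  #.#..|#  b20=1 t=1,i=5
  #..##|#  b19=1 t=0,i=5
  #..#.|.  b18=0 t=0,i=2
  #...#|.  b17=0 t=0,i=9
  #....|.  b16=0 t=1,i=7
  .####|.  b15=0 t=6,i=8
  .###.|.  b14=0 t=2,i=5
  .##.#|#  b13=1 t=7,i=7
  .##..|.  b12=0 t=0,i=7
  .#.##|.  b11=0 t=3,i=5
  .#.#.|#  b10=1 t=1,i=4
  .#..#|.  b9=0 t=0,i=1
  .#...|#  b8=1 t=1,i=6
  ..###|#  b7=1 t=2,i=4
  ..##.|.  b6=0 t=0,i=6
  ..#.#|.  b5=0 t=1,i=3
  ..#..|#  b4=1 t=0,i=0
  ...##|.  b3=0 t=2,i=3
  ...#.|.  b2=0 t=0,i=10
  ....#|#  b1=1 t=1,i=9
  .....|.  b0=0 t=1,i=8
  bits 10110010101110000010010110010010 = 2998412690

2998412690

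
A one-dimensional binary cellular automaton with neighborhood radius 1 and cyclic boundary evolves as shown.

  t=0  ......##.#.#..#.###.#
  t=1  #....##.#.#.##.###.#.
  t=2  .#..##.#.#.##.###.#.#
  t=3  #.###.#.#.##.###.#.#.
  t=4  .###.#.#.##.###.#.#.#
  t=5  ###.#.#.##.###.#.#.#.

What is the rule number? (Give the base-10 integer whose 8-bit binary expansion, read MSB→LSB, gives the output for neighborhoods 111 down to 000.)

  [7] ### => #  t=0,i=17
  [6] ##. => .  t=0,i=7
  [5] #.# => #  t=0,i=8
  [4] #.. => #  t=0,i=0
  [3] .## => #  t=0,i=6
  [2] .#. => .  t=0,i=9
  [1] ..# => #  t=0,i=5
  [0] ... => .  t=0,i=1
  bits 10111010 = 186

186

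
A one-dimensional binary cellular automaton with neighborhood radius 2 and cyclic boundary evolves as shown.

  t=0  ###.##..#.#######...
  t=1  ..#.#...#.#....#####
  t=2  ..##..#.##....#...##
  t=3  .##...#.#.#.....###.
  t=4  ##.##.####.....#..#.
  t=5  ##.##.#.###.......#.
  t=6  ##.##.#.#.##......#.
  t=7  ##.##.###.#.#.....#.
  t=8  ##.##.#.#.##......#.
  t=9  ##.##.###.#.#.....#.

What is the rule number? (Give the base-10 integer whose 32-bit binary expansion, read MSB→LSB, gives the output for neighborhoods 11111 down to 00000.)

  nb #####: next=.  (t=0,i=12, bit31=0)
  nb ####.: next=#  (t=0,i=15, bit30=1)
  nb ###.#: next=#  (t=0,i=2, bit29=1)
  nb ###..: next=#  (t=0,i=16, bit28=1)
  nb ##.##: next=.  (t=0,i=3, bit27=0)
  nb ##.#.: next=.  (t=5,i=5, bit26=0)
  nb ##..#: next=.  (t=0,i=6, bit25=0)
  nb ##...: next=#  (t=0,i=17, bit24=1)
  nb #.###: next=#  (t=0,i=10, bit23=1)
  nb #.##.: next=#  (t=0,i=4, bit22=1)
  nb #.#.#: next=#  (t=3,i=8, bit21=1)
  nb #.#..: next=.  (t=1,i=4, bit20=0)
  nb #..##: next=#  (t=2,i=1, bit19=1)
  nb #..#.: next=.  (t=0,i=7, bit18=0)
  nb #...#: next=#  (t=0,i=18, bit17=1)
  nb #....: next=.  (t=1,i=12, bit16=0)
  nb .####: next=.  (t=0,i=11, bit15=0)
  nb .###.: next=.  (t=0,i=1, bit14=0)
  nb .##.#: next=#  (t=4,i=1, bit13=1)
  nb .##..: next=.  (t=0,i=5, bit12=0)
  nb .#.##: next=.  (t=0,i=9, bit11=0)
  nb .#.#.: next=#  (t=1,i=3, bit10=1)
  nb .#..#: next=.  (t=4,i=16, bit9=0)
  nb .#...: next=.  (t=1,i=5, bit8=0)
  nb ..###: next=.  (t=0,i=0, bit7=0)
  nb ..##.: next=#  (t=2,i=2, bit6=1)
  nb ..#.#: next=#  (t=0,i=8, bit5=1)
  nb ..#..: next=.  (t=2,i=14, bit4=0)
  nb ...##: next=#  (t=0,i=19, bit3=1)
  nb ...#.: next=.  (t=1,i=7, bit2=0)
  nb ....#: next=.  (t=1,i=13, bit1=0)
  nb .....: next=.  (t=3,i=13, bit0=0)
  bits 01110001111010100010010001101000 = 1911170152

1911170152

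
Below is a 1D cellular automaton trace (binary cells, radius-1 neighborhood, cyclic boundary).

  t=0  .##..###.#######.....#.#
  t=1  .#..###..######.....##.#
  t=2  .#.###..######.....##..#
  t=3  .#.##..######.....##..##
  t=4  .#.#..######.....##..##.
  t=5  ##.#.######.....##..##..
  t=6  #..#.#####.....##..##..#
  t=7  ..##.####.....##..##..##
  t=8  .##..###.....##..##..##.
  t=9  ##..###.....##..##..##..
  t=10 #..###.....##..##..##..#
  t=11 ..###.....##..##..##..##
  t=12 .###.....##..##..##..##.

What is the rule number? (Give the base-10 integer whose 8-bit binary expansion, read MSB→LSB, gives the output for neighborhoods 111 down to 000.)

  ###|#  b7=1 t=0,i=6
  ##.|.  b6=0 t=0,i=2
  #.#|.  b5=0 t=0,i=0
  #..|.  b4=0 t=0,i=3
  .##|#  b3=1 t=0,i=1
  .#.|#  b2=1 t=0,i=21
  ..#|#  b1=1 t=0,i=4
  ...|.  b0=0 t=0,i=17
  bits 10001110 = 142

142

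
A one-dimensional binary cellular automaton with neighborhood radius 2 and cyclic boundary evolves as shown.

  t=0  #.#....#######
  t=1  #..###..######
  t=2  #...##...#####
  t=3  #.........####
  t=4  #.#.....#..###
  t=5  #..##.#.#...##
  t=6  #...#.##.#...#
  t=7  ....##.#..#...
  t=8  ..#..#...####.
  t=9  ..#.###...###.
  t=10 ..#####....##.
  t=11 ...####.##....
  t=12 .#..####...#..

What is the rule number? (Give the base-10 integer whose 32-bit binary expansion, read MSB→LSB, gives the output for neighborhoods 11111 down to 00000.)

4171623730

  #####|#  b31=1 t=0,i=9
  ####.|#  b30=1 t=0,i=13
  ###.#|#  b29=1 t=0,i=0
  ###..|#  b28=1 t=1,i=0
  ##.##|#  b27=1 t=11,i=7
  ##.#.|.  b26=0 t=0,i=1
  ##..#|.  b25=0 t=1,i=1
  ##...|.  b24=0 t=2,i=1
  #.###|#  b23=1 t=9,i=4
  #.##.|.  b22=0 t=6,i=6
  #.#.#|#  b21=1 t=5,i=6
  #.#..|.  b20=0 t=0,i=2
  #..##|.  b19=0 t=1,i=2
  #..#.|#  b18=1 t=7,i=9
  #...#|.  b17=0 t=2,i=2
  #....|#  b16=1 t=0,i=4
  .####|#  b15=1 t=0,i=8
  .###.|#  b14=1 t=1,i=4
  .##.#|#  b13=1 t=5,i=4
  .##..|.  b12=0 t=2,i=5
  .#.##|#  b11=1 t=6,i=5
  .#.#.|#  b10=1 t=5,i=7
  .#..#|.  b9=0 t=4,i=9
  .#...|#  b8=1 t=0,i=3
  ..###|.  b7=0 t=0,i=7
  ..##.|.  b6=0 t=2,i=4
  ..#.#|#  b5=1 t=6,i=4
  ..#..|#  b4=1 t=4,i=8
  ...##|.  b3=0 t=0,i=6
  ...#.|.  b2=0 t=4,i=7
  ....#|#  b1=1 t=0,i=5
  .....|.  b0=0 t=3,i=3
  bits 11111000101001011110110100110010 = 4171623730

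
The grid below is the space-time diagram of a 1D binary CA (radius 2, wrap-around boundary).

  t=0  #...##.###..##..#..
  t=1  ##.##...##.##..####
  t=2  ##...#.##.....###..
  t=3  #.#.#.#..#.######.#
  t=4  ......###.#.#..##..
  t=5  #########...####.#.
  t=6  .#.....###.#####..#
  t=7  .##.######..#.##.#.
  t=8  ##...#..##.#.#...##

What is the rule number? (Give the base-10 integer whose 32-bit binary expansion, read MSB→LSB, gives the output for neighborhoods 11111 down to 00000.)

1897712607

  [31] ##### => .  t=1,i=17
  [30] ####. => #  t=1,i=0
  [29] ###.# => #  t=1,i=1
  [28] ###.. => #  t=0,i=9
  [27] ##.## => .  t=0,i=6
  [26] ##.#. => .  t=3,i=1
  [25] ##..# => .  t=0,i=10
  [24] ##... => #  t=1,i=5
  [23] #.### => .  t=0,i=7
  [22] #.##. => .  t=1,i=3
  [21] #.#.# => .  t=3,i=2
  [20] #.#.. => #  t=3,i=6
  [19] #..## => #  t=0,i=11
  [18] #..#. => #  t=0,i=15
  [17] #...# => .  t=0,i=2
  [16] #.... => .  t=2,i=10
  [15] .#### => #  t=1,i=16
  [14] .###. => #  t=0,i=8
  [13] .##.# => .  t=0,i=5
  [12] .##.. => .  t=0,i=13
  [11] .#.## => #  t=2,i=6
  [10] .#.#. => .  t=3,i=3
  [9] .#..# => #  t=0,i=17
  [8] .#... => #  t=0,i=1
  [7] ..### => #  t=1,i=15
  [6] ..##. => #  t=0,i=4
  [5] ..#.# => .  t=2,i=5
  [4] ..#.. => #  t=0,i=0
  [3] ...## => #  t=0,i=3
  [2] ...#. => #  t=2,i=4
  [1] ....# => #  t=2,i=12
  [0] ..... => #  t=2,i=11
  bits 01110001000111001100101111011111 = 1897712607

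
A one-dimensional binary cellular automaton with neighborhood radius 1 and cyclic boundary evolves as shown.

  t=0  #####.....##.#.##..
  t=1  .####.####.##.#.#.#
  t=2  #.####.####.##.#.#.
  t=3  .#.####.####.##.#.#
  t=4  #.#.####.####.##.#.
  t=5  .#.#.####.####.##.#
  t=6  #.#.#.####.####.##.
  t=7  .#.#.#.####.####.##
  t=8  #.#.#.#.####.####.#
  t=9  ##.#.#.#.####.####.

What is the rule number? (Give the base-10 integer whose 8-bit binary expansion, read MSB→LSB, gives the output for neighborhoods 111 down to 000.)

227

  [7] ### => #  t=0,i=1
  [6] ##. => #  t=0,i=4
  [5] #.# => #  t=0,i=12
  [4] #.. => .  t=0,i=5
  [3] .## => .  t=0,i=0
  [2] .#. => .  t=0,i=13
  [1] ..# => #  t=0,i=9
  [0] ... => #  t=0,i=6
  bits 11100011 = 227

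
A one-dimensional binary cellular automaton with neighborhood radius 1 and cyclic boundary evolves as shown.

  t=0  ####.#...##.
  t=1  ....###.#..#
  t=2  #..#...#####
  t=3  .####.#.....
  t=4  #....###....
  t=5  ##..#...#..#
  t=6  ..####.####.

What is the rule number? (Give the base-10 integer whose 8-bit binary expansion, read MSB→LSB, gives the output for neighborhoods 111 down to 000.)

54

  ###|.  b7=0 t=0,i=1
  ##.|.  b6=0 t=0,i=3
  #.#|#  b5=1 t=0,i=4
  #..|#  b4=1 t=0,i=6
  .##|.  b3=0 t=0,i=0
  .#.|#  b2=1 t=0,i=5
  ..#|#  b1=1 t=0,i=8
  ...|.  b0=0 t=0,i=7
  bits 00110110 = 54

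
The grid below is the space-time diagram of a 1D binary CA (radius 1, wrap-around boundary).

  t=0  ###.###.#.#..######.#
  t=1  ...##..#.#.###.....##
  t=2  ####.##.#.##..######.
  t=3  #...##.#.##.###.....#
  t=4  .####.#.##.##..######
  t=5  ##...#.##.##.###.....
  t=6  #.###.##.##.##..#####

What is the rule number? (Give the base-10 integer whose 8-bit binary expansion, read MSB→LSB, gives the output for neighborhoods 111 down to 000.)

59

  ###|.  b7=0 t=0,i=0
  ##.|.  b6=0 t=0,i=2
  #.#|#  b5=1 t=0,i=3
  #..|#  b4=1 t=0,i=11
  .##|#  b3=1 t=0,i=4
  .#.|.  b2=0 t=0,i=8
  ..#|#  b1=1 t=0,i=12
  ...|#  b0=1 t=1,i=1
  bits 00111011 = 59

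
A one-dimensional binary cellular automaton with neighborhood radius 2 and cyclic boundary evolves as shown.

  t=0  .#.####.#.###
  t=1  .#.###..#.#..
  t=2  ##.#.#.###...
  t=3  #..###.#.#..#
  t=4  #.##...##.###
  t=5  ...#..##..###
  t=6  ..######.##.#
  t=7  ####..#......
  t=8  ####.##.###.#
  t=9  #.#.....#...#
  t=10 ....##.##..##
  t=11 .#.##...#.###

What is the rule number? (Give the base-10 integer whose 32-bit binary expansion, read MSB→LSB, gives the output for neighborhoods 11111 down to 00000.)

1353553661

  [31] ##### => .  t=6,i=4
  [30] ####. => #  t=0,i=5
  [29] ###.# => .  t=0,i=6
  [28] ###.. => #  t=1,i=5
  [27] ##.## => .  t=4,i=1
  [26] ##.#. => .  t=0,i=0
  [25] ##..# => .  t=1,i=6
  [24] ##... => .  t=2,i=10
  [23] #.### => #  t=0,i=3
  [22] #.##. => .  t=4,i=2
  [21] #.#.# => #  t=0,i=1
  [20] #.#.. => .  t=1,i=10
  [19] #..## => #  t=3,i=2
  [18] #..#. => #  t=1,i=7
  [17] #...# => .  t=1,i=12
  [16] #.... => #  t=7,i=8
  [15] .#### => #  t=0,i=4
  [14] .###. => .  t=0,i=11
  [13] .##.# => .  t=2,i=1
  [12] .##.. => #  t=3,i=0
  [11] .#.## => .  t=0,i=2
  [10] .#.#. => #  t=1,i=9
  [9] .#..# => #  t=3,i=10
  [8] .#... => .  t=1,i=11
  [7] ..### => #  t=3,i=3
  [6] ..##. => #  t=2,i=0
  [5] ..#.# => #  t=1,i=1
  [4] ..#.. => #  t=5,i=3
  [3] ...## => #  t=2,i=12
  [2] ...#. => #  t=1,i=0
  [1] ....# => .  t=7,i=11
  [0] ..... => #  t=7,i=9
  bits 01010000101011011001011011111101 = 1353553661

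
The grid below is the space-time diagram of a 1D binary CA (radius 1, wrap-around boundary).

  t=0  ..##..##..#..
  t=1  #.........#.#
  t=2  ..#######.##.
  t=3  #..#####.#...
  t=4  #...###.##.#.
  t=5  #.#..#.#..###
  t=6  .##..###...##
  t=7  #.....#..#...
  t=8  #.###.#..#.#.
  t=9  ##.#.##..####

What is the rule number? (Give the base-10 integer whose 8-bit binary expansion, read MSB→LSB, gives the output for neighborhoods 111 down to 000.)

  ###|#  b7=1 t=2,i=3
  ##.|.  b6=0 t=0,i=3
  #.#|#  b5=1 t=1,i=11
  #..|.  b4=0 t=0,i=4
  .##|.  b3=0 t=0,i=2
  .#.|#  b2=1 t=0,i=10
  ..#|.  b1=0 t=0,i=1
  ...|#  b0=1 t=0,i=0
  bits 10100101 = 165

165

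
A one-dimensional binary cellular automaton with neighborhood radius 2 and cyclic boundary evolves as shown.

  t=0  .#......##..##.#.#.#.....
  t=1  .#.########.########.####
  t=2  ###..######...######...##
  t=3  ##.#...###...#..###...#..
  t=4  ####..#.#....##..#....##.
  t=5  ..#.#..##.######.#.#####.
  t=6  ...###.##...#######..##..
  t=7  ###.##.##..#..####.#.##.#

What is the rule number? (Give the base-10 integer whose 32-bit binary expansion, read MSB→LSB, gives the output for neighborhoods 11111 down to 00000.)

  nb #####: next=#  (t=1,i=5, bit31=1)
  nb ####.: next=#  (t=1,i=9, bit30=1)
  nb ###.#: next=#  (t=1,i=10, bit29=1)
  nb ###..: next=.  (t=2,i=2, bit28=0)
  nb ##.##: next=.  (t=1,i=11, bit27=0)
  nb ##.#.: next=#  (t=0,i=14, bit26=1)
  nb ##..#: next=#  (t=0,i=10, bit25=1)
  nb ##...: next=.  (t=2,i=11, bit24=0)
  nb #.###: next=.  (t=1,i=3, bit23=0)
  nb #.##.: next=#  (t=6,i=7, bit22=1)
  nb #.#.#: next=#  (t=0,i=15, bit21=1)
  nb #.#..: next=#  (t=0,i=19, bit20=1)
  nb #..##: next=.  (t=0,i=11, bit19=0)
  nb #..#.: next=.  (t=4,i=5, bit18=0)
  nb #...#: next=.  (t=2,i=12, bit17=0)
  nb #....: next=#  (t=0,i=3, bit16=1)
  nb .####: next=.  (t=1,i=4, bit15=0)
  nb .###.: next=#  (t=3,i=8, bit14=1)
  nb .##.#: next=#  (t=0,i=13, bit13=1)
  nb .##..: next=#  (t=0,i=9, bit12=1)
  nb .#.##: next=#  (t=1,i=2, bit11=1)
  nb .#.#.: next=#  (t=0,i=16, bit10=1)
  nb .#..#: next=#  (t=3,i=14, bit9=1)
  nb .#...: next=.  (t=0,i=2, bit8=0)
  nb ..###: next=.  (t=2,i=5, bit7=0)
  nb ..##.: next=#  (t=0,i=8, bit6=1)
  nb ..#.#: next=.  (t=4,i=6, bit5=0)
  nb ..#..: next=#  (t=0,i=1, bit4=1)
  nb ...##: next=#  (t=0,i=7, bit3=1)
  nb ...#.: next=.  (t=0,i=0, bit2=0)
  nb ....#: next=#  (t=0,i=6, bit1=1)
  nb .....: next=#  (t=0,i=4, bit0=1)
  bits 11100110011100010111111001011011 = 3866197595

3866197595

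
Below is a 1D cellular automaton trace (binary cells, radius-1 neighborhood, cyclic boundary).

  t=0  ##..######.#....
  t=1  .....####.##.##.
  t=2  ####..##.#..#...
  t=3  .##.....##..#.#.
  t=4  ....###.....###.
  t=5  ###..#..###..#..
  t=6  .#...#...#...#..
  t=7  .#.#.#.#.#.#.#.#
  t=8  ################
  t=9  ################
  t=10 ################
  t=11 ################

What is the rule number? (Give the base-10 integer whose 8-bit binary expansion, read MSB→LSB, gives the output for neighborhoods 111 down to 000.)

  ###|#  b7=1 t=0,i=5
  ##.|.  b6=0 t=0,i=1
  #.#|#  b5=1 t=0,i=10
  #..|.  b4=0 t=0,i=2
  .##|.  b3=0 t=0,i=0
  .#.|#  b2=1 t=0,i=11
  ..#|.  b1=0 t=0,i=3
  ...|#  b0=1 t=0,i=13
  bits 10100101 = 165

165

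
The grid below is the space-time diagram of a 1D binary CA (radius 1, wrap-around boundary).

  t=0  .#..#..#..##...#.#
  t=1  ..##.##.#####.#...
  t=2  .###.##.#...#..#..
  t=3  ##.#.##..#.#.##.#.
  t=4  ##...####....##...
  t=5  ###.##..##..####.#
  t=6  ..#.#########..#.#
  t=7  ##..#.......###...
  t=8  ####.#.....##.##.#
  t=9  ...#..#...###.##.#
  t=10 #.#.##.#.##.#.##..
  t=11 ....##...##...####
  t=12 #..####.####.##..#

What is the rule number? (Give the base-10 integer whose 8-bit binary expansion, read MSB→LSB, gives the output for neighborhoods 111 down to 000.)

  ### -> .   bit 7 = 0  t=1,i=9
  ##. -> #   bit 6 = 1  t=0,i=11
  #.# -> .   bit 5 = 0  t=0,i=0
  #.. -> #   bit 4 = 1  t=0,i=2
  .## -> #   bit 3 = 1  t=0,i=10
  .#. -> .   bit 2 = 0  t=0,i=1
  ..# -> #   bit 1 = 1  t=0,i=3
  ... -> .   bit 0 = 0  t=0,i=13
  bits 01011010 = 90

90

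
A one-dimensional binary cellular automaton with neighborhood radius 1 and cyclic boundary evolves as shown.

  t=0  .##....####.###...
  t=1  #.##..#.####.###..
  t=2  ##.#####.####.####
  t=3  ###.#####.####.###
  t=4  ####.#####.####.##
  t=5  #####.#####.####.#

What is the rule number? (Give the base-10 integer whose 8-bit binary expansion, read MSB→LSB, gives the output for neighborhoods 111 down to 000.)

246

  [7] ### => #  t=0,i=8
  [6] ##. => #  t=0,i=2
  [5] #.# => #  t=0,i=11
  [4] #.. => #  t=0,i=3
  [3] .## => .  t=0,i=1
  [2] .#. => #  t=1,i=0
  [1] ..# => #  t=0,i=0
  [0] ... => .  t=0,i=4
  bits 11110110 = 246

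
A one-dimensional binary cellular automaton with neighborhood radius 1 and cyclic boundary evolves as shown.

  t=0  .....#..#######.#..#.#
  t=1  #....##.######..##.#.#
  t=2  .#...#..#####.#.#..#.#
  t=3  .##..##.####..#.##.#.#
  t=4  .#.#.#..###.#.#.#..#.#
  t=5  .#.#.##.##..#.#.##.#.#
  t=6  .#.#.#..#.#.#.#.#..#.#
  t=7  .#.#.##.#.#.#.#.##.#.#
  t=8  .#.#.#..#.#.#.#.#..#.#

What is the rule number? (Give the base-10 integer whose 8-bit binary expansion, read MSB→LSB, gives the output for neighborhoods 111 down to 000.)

156

  nb ###: next=#  (t=0,i=9, bit7=1)
  nb ##.: next=.  (t=0,i=14, bit6=0)
  nb #.#: next=.  (t=0,i=15, bit5=0)
  nb #..: next=#  (t=0,i=0, bit4=1)
  nb .##: next=#  (t=0,i=8, bit3=1)
  nb .#.: next=#  (t=0,i=5, bit2=1)
  nb ..#: next=.  (t=0,i=4, bit1=0)
  nb ...: next=.  (t=0,i=1, bit0=0)
  bits 10011100 = 156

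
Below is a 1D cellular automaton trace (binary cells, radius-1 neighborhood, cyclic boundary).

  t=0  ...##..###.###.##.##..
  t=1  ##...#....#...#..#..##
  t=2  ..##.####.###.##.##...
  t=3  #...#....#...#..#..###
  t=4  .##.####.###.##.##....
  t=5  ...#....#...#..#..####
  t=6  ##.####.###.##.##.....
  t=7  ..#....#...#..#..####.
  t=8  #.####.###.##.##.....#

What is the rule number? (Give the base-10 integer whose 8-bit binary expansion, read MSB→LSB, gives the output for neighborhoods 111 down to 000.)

53

  nb ###: next=.  (t=0,i=8, bit7=0)
  nb ##.: next=.  (t=0,i=4, bit6=0)
  nb #.#: next=#  (t=0,i=10, bit5=1)
  nb #..: next=#  (t=0,i=5, bit4=1)
  nb .##: next=.  (t=0,i=3, bit3=0)
  nb .#.: next=#  (t=1,i=5, bit2=1)
  nb ..#: next=.  (t=0,i=2, bit1=0)
  nb ...: next=#  (t=0,i=0, bit0=1)
  bits 00110101 = 53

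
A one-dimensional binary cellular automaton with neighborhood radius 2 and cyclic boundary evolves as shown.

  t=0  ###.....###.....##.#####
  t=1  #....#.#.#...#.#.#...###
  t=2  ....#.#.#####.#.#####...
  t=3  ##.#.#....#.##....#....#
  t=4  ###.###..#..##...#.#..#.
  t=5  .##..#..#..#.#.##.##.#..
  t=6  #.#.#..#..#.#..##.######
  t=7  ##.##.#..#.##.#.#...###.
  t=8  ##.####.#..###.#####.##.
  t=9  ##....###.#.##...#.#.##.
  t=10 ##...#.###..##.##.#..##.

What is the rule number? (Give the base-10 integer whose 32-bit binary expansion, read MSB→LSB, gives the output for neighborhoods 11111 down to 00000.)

2757653773

  [31] ##### => #  t=0,i=0
  [30] ####. => .  t=0,i=1
  [29] ###.# => #  t=2,i=12
  [28] ###.. => .  t=0,i=2
  [27] ##.## => .  t=0,i=18
  [26] ##.#. => #  t=2,i=13
  [25] ##..# => .  t=4,i=7
  [24] ##... => .  t=0,i=3
  [23] #.### => .  t=0,i=19
  [22] #.##. => #  t=3,i=12
  [21] #.#.# => .  t=1,i=7
  [20] #.#.. => #  t=1,i=9
  [19] #..## => #  t=4,i=11
  [18] #..#. => #  t=4,i=8
  [17] #...# => #  t=1,i=11
  [16] #.... => .  t=0,i=4
  [15] .#### => .  t=0,i=20
  [14] .###. => #  t=0,i=9
  [13] .##.# => #  t=0,i=17
  [12] .##.. => #  t=3,i=13
  [11] .#.## => .  t=2,i=7
  [10] .#.#. => #  t=1,i=6
  [9] .#..# => .  t=4,i=10
  [8] .#... => #  t=1,i=10
  [7] ..### => .  t=0,i=8
  [6] ..##. => .  t=0,i=16
  [5] ..#.# => .  t=1,i=5
  [4] ..#.. => .  t=3,i=18
  [3] ...## => #  t=0,i=7
  [2] ...#. => #  t=1,i=4
  [1] ....# => .  t=0,i=6
  [0] ..... => #  t=0,i=5
  bits 10100100010111100111010100001101 = 2757653773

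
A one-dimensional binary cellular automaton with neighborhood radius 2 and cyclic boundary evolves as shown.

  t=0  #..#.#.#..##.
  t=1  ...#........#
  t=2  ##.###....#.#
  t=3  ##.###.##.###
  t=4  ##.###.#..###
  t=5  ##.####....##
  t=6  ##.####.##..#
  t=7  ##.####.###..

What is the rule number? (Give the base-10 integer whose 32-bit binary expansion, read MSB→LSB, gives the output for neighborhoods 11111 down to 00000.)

  [31] ##### => #  t=3,i=12
  [30] ####. => #  t=3,i=0
  [29] ###.# => #  t=2,i=1
  [28] ###.. => #  t=2,i=5
  [27] ##.## => .  t=2,i=2
  [26] ##.#. => #  t=0,i=12
  [25] ##..# => #  t=6,i=10
  [24] ##... => .  t=2,i=6
  [23] #.### => #  t=2,i=3
  [22] #.##. => #  t=3,i=7
  [21] #.#.# => .  t=0,i=5
  [20] #.#.. => .  t=0,i=0
  [19] #..## => .  t=0,i=9
  [18] #..#. => .  t=0,i=2
  [17] #...# => #  t=1,i=1
  [16] #.... => #  t=1,i=5
  [15] .#### => #  t=3,i=11
  [14] .###. => #  t=2,i=0
  [13] .##.# => .  t=0,i=11
  [12] .##.. => #  t=6,i=9
  [11] .#.## => #  t=2,i=11
  [10] .#.#. => .  t=0,i=4
  [9] .#..# => .  t=0,i=1
  [8] .#... => #  t=1,i=0
  [7] ..### => .  t=4,i=10
  [6] ..##. => .  t=0,i=10
  [5] ..#.# => #  t=0,i=3
  [4] ..#.. => #  t=1,i=3
  [3] ...## => .  t=5,i=10
  [2] ...#. => .  t=1,i=2
  [1] ....# => #  t=1,i=10
  [0] ..... => .  t=1,i=6
  bits 11110110110000111101100100110010 = 4140030258

4140030258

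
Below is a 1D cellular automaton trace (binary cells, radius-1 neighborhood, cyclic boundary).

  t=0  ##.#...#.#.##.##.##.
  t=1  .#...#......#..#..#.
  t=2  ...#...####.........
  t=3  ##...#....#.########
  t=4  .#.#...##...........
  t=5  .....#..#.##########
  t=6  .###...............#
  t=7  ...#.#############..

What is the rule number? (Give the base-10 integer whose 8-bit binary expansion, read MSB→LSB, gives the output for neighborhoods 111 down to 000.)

65

  ### -> .   bit 7 = 0  t=2,i=8
  ##. -> #   bit 6 = 1  t=0,i=1
  #.# -> .   bit 5 = 0  t=0,i=2
  #.. -> .   bit 4 = 0  t=0,i=4
  .## -> .   bit 3 = 0  t=0,i=0
  .#. -> .   bit 2 = 0  t=0,i=3
  ..# -> .   bit 1 = 0  t=0,i=6
  ... -> #   bit 0 = 1  t=0,i=5
  bits 01000001 = 65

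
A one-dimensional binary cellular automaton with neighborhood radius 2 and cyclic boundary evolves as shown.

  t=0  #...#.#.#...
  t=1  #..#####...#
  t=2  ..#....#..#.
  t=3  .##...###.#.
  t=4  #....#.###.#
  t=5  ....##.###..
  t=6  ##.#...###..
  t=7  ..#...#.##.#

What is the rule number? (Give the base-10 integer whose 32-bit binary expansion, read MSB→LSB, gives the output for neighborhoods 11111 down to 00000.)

883443261

  ##### -> .   bit 31 = 0  t=1,i=5
  ####. -> .   bit 30 = 0  t=1,i=6
  ###.# -> #   bit 29 = 1  t=3,i=8
  ###.. -> #   bit 28 = 1  t=1,i=7
  ##.## -> .   bit 27 = 0  t=4,i=10
  ##.#. -> #   bit 26 = 1  t=3,i=9
  ##..# -> .   bit 25 = 0  t=1,i=1
  ##... -> .   bit 24 = 0  t=1,i=8
  #.### -> #   bit 23 = 1  t=4,i=7
  #.##. -> .   bit 22 = 0  t=4,i=11
  #.#.# -> #   bit 21 = 1  t=0,i=6
  #.#.. -> .   bit 20 = 0  t=0,i=8
  #..## -> #   bit 19 = 1  t=1,i=2
  #..#. -> .   bit 18 = 0  t=2,i=9
  #...# -> .   bit 17 = 0  t=0,i=2
  #.... -> .   bit 16 = 0  t=2,i=4
  .#### -> .   bit 15 = 0  t=1,i=4
  .###. -> #   bit 14 = 1  t=3,i=7
  .##.# -> .   bit 13 = 0  t=5,i=5
  .##.. -> .   bit 12 = 0  t=1,i=0
  .#.## -> .   bit 11 = 0  t=4,i=6
  .#.#. -> #   bit 10 = 1  t=0,i=5
  .#..# -> #   bit 9 = 1  t=2,i=8
  .#... -> .   bit 8 = 0  t=0,i=1
  ..### -> .   bit 7 = 0  t=1,i=3
  ..##. -> .   bit 6 = 0  t=1,i=11
  ..#.# -> #   bit 5 = 1  t=0,i=4
  ..#.. -> #   bit 4 = 1  t=0,i=0
  ...## -> #   bit 3 = 1  t=1,i=10
  ...#. -> #   bit 2 = 1  t=0,i=3
  ....# -> .   bit 1 = 0  t=2,i=5
  ..... -> #   bit 0 = 1  t=5,i=0
  bits 00110100101010000100011000111101 = 883443261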